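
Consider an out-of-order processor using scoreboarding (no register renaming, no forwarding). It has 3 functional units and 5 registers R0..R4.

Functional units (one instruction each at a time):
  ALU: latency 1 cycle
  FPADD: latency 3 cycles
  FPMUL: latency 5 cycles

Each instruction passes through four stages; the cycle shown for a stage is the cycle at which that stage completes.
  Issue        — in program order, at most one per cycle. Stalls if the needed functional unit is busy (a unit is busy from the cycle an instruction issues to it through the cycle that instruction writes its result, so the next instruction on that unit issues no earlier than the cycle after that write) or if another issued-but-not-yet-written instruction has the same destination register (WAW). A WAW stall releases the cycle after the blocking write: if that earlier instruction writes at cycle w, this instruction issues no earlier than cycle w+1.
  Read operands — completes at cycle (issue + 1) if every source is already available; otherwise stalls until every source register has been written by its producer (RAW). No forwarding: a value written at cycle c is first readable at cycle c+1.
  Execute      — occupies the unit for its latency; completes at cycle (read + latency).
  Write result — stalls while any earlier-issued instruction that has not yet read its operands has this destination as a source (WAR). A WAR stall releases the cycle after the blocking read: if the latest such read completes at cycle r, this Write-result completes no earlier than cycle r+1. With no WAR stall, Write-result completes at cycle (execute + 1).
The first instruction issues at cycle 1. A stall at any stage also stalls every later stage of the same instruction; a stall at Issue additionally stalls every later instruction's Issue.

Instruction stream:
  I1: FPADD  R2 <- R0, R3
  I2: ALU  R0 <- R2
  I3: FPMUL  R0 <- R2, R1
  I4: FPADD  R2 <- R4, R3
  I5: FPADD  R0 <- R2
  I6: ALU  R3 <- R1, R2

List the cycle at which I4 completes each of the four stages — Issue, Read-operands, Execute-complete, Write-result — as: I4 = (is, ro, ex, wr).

I4 = (11, 12, 15, 16)

c1: issue I1 (FPADD)
c2: I1 read-ops | issue I2 (ALU)
c5: I1 finished on FPADD
c6: I1→R2
c7: I2 read-ops
c8: I2 finished on ALU
c9: I2→R0
c10: issue I3 (FPMUL)
c11: I3 read-ops | issue I4 (FPADD)
c12: I4 read-ops
c15: I4 finished on FPADD
c16: I3 finished on FPMUL | I4→R2
c17: I3→R0
c18: issue I5 (FPADD)
c19: I5 read-ops | issue I6 (ALU)
c20: I6 read-ops
c21: I6 finished on ALU
c22: I5 finished on FPADD | I6→R3
c23: I5→R0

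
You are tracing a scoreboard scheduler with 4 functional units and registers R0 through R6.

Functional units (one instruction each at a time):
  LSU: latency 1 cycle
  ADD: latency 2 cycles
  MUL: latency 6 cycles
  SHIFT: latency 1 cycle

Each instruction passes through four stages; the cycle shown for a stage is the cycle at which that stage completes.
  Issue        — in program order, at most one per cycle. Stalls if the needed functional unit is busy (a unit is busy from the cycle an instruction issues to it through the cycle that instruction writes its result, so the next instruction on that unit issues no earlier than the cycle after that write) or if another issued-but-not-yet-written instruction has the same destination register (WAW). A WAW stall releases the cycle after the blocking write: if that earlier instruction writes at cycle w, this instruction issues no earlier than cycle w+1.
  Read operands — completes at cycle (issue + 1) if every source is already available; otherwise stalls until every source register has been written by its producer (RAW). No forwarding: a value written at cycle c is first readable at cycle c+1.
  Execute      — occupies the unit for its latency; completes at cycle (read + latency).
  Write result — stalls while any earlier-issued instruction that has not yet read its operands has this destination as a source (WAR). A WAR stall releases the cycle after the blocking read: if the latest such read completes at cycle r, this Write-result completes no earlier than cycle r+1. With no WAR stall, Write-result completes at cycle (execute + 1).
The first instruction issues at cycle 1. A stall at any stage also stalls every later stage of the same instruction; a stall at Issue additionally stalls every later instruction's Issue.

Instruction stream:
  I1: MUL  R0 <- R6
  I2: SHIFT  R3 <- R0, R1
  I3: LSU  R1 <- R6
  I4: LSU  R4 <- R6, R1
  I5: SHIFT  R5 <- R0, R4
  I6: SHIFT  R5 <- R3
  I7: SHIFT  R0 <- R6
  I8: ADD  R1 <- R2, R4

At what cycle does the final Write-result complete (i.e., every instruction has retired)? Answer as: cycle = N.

cycle = 28

[1] issue I1 (MUL)
[2] I1 read-ops · issue I2 (SHIFT)
[3] issue I3 (LSU)
[4] I3 read-ops
[5] I3 finished on LSU
[8] I1 finished on MUL
[9] I1→R0
[10] I2 read-ops
[11] I2 finished on SHIFT · I3→R1
[12] I2→R3 · issue I4 (LSU)
[13] I4 read-ops · issue I5 (SHIFT)
[14] I4 finished on LSU
[15] I4→R4
[16] I5 read-ops
[17] I5 finished on SHIFT
[18] I5→R5
[19] issue I6 (SHIFT)
[20] I6 read-ops
[21] I6 finished on SHIFT
[22] I6→R5
[23] issue I7 (SHIFT)
[24] I7 read-ops · issue I8 (ADD)
[25] I7 finished on SHIFT · I8 read-ops
[26] I7→R0
[27] I8 finished on ADD
[28] I8→R1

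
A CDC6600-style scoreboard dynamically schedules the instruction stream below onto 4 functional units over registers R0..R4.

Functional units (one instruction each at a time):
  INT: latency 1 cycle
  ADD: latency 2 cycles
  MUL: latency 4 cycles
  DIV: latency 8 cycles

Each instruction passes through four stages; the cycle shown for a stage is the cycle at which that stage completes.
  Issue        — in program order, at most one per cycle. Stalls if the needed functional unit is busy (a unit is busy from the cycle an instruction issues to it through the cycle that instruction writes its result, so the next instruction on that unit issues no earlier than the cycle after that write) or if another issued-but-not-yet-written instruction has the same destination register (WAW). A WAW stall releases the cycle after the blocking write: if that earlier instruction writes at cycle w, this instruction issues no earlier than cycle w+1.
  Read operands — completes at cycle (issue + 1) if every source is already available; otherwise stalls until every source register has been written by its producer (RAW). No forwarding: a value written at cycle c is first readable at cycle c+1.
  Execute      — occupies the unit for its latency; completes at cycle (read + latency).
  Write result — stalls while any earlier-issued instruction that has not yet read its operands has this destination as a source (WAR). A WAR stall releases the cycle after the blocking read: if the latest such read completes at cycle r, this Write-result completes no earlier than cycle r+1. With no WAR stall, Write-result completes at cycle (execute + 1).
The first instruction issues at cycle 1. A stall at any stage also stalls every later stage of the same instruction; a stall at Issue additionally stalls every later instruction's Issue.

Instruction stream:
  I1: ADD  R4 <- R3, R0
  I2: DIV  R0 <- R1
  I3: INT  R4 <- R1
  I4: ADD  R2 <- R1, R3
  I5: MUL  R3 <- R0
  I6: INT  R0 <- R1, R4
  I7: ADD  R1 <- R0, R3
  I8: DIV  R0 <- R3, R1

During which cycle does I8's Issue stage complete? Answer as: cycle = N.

cycle = 17

1) issue 1, read 2, done 4, write 5
2) issue 2, read 3, done 11, write 12
3) issue 6, read 7, done 8, write 9  <WAW R4: wait I1 write@5>
4) issue 7, read 8, done 10, write 11
5) issue 8, read 13, done 17, write 18  <RAW R0: wait I2 write@12>
6) issue 13, read 14, done 15, write 16  <WAW R0: wait I2 write@12>
7) issue 14, read 19, done 21, write 22  <RAW R3: wait I5 write@18>
8) issue 17, read 23, done 31, write 32  <WAW R0: wait I6 write@16 / RAW R1: wait I7 write@22>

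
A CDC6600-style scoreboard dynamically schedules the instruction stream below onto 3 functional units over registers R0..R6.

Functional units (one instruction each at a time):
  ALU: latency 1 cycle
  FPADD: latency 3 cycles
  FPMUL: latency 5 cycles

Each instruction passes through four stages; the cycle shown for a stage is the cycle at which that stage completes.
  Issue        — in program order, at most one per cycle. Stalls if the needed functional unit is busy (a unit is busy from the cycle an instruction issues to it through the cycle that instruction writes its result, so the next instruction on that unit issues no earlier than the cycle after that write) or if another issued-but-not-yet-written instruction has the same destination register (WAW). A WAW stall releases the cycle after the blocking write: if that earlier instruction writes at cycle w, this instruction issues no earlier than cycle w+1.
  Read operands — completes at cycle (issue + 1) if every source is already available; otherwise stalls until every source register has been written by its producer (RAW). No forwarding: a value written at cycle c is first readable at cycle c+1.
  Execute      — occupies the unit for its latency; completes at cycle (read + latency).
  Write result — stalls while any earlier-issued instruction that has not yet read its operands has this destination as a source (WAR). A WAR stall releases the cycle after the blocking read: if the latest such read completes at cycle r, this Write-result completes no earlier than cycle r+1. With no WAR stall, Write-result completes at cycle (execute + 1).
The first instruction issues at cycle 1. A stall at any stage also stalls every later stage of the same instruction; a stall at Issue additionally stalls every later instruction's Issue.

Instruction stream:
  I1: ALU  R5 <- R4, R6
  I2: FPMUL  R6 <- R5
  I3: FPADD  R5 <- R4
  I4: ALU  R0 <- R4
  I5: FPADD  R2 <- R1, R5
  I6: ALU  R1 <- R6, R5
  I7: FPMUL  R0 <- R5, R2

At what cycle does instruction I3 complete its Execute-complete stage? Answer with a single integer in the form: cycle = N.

I1 -> (1, 2, 3, 4)
I2 -> (2, 5, 10, 11)  // RAW R5: wait I1 write@4
I3 -> (5, 6, 9, 10)  // WAW R5: wait I1 write@4
I4 -> (6, 7, 8, 9)
I5 -> (11, 12, 15, 16)  // struct: FPADD busy until I3 writes@10
I6 -> (12, 13, 14, 15)
I7 -> (13, 17, 22, 23)  // RAW R2: wait I5 write@16

cycle = 9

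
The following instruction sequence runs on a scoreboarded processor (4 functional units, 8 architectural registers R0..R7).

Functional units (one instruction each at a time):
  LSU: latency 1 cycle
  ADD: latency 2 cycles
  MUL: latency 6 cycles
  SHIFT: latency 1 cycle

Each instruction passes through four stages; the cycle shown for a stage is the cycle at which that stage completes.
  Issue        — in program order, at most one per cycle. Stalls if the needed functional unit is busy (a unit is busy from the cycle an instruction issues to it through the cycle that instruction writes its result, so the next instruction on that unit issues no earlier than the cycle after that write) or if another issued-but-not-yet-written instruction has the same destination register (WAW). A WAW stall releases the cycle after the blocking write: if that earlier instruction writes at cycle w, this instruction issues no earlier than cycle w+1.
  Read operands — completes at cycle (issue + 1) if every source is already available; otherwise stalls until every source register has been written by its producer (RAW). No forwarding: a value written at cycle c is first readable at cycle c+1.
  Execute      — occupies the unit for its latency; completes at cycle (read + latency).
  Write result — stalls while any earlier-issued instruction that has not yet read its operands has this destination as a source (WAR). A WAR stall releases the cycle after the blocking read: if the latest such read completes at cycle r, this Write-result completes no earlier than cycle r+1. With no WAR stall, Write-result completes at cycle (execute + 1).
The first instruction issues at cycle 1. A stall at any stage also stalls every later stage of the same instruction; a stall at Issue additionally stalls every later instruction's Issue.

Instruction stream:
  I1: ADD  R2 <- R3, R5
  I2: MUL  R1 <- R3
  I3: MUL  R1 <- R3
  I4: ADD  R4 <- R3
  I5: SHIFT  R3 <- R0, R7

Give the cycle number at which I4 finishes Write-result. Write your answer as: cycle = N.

[I1] 1/2/4/5
[I2] 2/3/9/10
[I3] 11/12/18/19  (struct: MUL busy until I2 writes@10)
[I4] 12/13/15/16
[I5] 13/14/15/16

cycle = 16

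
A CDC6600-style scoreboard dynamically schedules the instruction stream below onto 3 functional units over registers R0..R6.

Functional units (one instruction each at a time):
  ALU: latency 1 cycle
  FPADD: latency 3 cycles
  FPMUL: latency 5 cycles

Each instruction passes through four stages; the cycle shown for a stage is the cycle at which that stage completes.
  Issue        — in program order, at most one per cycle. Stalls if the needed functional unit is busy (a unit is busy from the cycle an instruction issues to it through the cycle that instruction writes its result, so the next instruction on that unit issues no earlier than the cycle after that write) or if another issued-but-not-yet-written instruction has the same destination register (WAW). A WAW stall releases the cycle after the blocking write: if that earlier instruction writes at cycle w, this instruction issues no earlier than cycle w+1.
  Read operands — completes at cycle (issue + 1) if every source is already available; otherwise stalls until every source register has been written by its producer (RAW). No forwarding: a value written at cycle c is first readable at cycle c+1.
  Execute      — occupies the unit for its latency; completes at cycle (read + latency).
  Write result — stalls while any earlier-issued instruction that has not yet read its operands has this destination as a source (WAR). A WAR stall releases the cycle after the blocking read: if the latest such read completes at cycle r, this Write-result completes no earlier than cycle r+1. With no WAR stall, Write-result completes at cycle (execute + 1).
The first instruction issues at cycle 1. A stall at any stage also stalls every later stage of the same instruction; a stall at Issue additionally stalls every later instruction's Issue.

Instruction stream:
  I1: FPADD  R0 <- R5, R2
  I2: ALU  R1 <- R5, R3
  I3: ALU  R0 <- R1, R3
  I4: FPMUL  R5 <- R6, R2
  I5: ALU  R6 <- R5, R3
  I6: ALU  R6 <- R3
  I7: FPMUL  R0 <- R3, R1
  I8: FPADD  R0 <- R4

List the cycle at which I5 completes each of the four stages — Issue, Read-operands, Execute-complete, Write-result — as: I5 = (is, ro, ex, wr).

I5 = (11, 16, 17, 18)

[1] I1 dispatched to FPADD
[2] I1 operands ready · I2 dispatched to ALU
[3] I2 operands ready
[4] I2 complete
[5] I1 complete · R1←I2
[6] R0←I1
[7] I3 dispatched to ALU
[8] I3 operands ready · I4 dispatched to FPMUL
[9] I3 complete · I4 operands ready
[10] R0←I3
[11] I5 dispatched to ALU
[14] I4 complete
[15] R5←I4
[16] I5 operands ready
[17] I5 complete
[18] R6←I5
[19] I6 dispatched to ALU
[20] I6 operands ready · I7 dispatched to FPMUL
[21] I6 complete · I7 operands ready
[22] R6←I6
[26] I7 complete
[27] R0←I7
[28] I8 dispatched to FPADD
[29] I8 operands ready
[32] I8 complete
[33] R0←I8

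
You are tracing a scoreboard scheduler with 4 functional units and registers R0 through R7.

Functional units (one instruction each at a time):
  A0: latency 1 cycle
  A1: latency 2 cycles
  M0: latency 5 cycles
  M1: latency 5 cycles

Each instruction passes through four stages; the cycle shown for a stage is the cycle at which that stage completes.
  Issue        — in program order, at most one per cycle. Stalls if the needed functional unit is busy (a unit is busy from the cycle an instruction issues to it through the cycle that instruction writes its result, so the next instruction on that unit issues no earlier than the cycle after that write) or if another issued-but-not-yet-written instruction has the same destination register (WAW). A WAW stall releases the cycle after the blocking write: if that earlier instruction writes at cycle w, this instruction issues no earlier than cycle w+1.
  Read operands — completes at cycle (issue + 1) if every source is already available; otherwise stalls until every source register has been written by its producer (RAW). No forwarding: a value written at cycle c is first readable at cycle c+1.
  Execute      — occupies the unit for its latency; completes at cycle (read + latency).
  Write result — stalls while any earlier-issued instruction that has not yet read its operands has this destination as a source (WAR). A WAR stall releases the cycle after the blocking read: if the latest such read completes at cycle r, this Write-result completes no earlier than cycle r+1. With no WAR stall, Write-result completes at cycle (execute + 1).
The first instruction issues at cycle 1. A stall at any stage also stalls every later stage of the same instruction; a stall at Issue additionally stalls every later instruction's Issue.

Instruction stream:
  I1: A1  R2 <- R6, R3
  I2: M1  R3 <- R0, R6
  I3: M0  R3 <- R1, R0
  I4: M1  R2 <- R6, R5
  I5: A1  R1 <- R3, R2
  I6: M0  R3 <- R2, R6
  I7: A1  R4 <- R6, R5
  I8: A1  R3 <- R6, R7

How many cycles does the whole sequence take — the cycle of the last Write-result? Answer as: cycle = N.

  I1 | 1 | 2 | 4 | 5
  I2 | 2 | 3 | 8 | 9
  I3 | 10 | 11 | 16 | 17   WAW R3: wait I2 write@9
  I4 | 11 | 12 | 17 | 18
  I5 | 12 | 19 | 21 | 22   RAW R2: wait I4 write@18
  I6 | 18 | 19 | 24 | 25   struct: M0 busy until I3 writes@17
  I7 | 23 | 24 | 26 | 27   struct: A1 busy until I5 writes@22
  I8 | 28 | 29 | 31 | 32   struct: A1 busy until I7 writes@27

cycle = 32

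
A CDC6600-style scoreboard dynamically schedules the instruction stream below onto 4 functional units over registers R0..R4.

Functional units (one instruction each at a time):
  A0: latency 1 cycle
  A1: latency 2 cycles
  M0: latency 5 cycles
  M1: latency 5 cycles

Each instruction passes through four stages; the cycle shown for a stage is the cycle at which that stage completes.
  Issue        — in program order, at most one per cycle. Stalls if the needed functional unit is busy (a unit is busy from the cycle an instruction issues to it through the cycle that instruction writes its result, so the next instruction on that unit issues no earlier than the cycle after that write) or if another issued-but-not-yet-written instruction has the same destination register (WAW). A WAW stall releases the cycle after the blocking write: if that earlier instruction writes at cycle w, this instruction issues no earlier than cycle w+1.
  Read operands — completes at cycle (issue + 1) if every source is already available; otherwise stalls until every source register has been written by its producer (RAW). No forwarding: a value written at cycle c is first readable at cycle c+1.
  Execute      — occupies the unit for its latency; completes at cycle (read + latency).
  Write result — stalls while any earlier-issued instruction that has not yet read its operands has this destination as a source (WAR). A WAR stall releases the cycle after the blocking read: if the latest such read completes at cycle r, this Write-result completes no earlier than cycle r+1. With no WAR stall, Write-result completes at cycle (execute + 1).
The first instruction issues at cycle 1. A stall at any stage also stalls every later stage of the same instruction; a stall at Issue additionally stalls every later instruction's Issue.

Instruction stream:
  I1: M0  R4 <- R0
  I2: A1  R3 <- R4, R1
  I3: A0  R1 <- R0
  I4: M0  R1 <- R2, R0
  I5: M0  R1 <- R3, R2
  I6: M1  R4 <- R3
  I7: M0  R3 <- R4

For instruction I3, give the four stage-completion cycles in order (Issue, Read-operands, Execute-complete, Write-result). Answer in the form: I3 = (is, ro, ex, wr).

c1: I1→M0
c2: I1 RO, I2→A1
c3: I3→A0
c4: I3 RO
c5: I3 EX
c7: I1 EX
c8: I1 WR R4
c9: I2 RO
c10: I3 WR R1
c11: I2 EX, I4→M0
c12: I2 WR R3, I4 RO
c17: I4 EX
c18: I4 WR R1
c19: I5→M0
c20: I5 RO, I6→M1
c21: I6 RO
c25: I5 EX
c26: I5 WR R1, I6 EX
c27: I6 WR R4, I7→M0
c28: I7 RO
c33: I7 EX
c34: I7 WR R3

I3 = (3, 4, 5, 10)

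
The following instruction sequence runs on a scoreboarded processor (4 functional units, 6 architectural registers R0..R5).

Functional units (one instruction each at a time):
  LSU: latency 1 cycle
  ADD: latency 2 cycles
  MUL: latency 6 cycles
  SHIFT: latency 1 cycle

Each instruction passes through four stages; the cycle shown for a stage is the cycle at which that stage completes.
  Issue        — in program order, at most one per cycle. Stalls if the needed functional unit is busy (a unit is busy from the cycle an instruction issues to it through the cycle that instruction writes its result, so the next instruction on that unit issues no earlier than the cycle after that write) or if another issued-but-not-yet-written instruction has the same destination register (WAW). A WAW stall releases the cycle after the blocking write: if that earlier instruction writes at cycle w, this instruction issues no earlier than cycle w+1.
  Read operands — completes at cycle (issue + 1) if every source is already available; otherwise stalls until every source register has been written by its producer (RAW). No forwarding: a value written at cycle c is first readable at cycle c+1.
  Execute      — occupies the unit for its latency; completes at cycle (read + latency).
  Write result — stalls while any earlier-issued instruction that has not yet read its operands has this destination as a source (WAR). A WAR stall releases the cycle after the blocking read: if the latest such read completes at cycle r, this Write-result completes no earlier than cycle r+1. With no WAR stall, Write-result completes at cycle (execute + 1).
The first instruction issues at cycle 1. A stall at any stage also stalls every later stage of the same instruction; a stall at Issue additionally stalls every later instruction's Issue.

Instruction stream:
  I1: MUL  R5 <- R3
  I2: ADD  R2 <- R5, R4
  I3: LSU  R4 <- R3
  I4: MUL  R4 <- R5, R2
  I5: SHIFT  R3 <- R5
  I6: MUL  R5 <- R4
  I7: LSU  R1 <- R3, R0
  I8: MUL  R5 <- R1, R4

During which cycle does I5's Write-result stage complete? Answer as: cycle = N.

[1] issue I1 (MUL)
[2] I1 read-ops | issue I2 (ADD)
[3] issue I3 (LSU)
[4] I3 read-ops
[5] I3 finished on LSU
[8] I1 finished on MUL
[9] I1→R5
[10] I2 read-ops
[11] I3→R4
[12] I2 finished on ADD | issue I4 (MUL)
[13] I2→R2 | issue I5 (SHIFT)
[14] I4 read-ops | I5 read-ops
[15] I5 finished on SHIFT
[16] I5→R3
[20] I4 finished on MUL
[21] I4→R4
[22] issue I6 (MUL)
[23] I6 read-ops | issue I7 (LSU)
[24] I7 read-ops
[25] I7 finished on LSU
[26] I7→R1
[29] I6 finished on MUL
[30] I6→R5
[31] issue I8 (MUL)
[32] I8 read-ops
[38] I8 finished on MUL
[39] I8→R5

cycle = 16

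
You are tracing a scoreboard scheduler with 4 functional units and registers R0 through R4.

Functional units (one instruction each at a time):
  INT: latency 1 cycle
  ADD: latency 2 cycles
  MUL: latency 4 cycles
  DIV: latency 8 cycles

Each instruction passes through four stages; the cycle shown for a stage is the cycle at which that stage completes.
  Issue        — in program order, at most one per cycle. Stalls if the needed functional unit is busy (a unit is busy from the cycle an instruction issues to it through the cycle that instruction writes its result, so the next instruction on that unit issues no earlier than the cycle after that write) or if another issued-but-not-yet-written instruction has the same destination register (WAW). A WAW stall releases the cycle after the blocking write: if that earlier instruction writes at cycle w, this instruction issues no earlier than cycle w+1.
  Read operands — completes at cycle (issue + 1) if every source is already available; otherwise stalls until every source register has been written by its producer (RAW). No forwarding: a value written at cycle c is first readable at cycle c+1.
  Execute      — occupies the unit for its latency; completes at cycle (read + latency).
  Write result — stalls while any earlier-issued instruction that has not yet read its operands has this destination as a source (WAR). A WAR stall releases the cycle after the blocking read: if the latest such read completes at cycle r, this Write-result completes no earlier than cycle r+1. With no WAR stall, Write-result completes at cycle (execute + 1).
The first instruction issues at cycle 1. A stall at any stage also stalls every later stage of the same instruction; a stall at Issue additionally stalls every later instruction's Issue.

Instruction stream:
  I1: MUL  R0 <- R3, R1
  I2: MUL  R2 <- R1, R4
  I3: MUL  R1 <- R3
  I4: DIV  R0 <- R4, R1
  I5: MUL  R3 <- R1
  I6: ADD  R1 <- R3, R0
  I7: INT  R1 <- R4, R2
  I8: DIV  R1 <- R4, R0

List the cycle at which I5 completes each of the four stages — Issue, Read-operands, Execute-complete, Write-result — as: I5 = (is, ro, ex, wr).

c1: I1 issues→MUL
c2: I1 reads
c6: I1 exec-done
c7: I1 writes R0
c8: I2 issues→MUL
c9: I2 reads
c13: I2 exec-done
c14: I2 writes R2
c15: I3 issues→MUL
c16: I3 reads; I4 issues→DIV
c20: I3 exec-done
c21: I3 writes R1
c22: I4 reads; I5 issues→MUL
c23: I5 reads; I6 issues→ADD
c27: I5 exec-done
c28: I5 writes R3
c30: I4 exec-done
c31: I4 writes R0
c32: I6 reads
c34: I6 exec-done
c35: I6 writes R1
c36: I7 issues→INT
c37: I7 reads
c38: I7 exec-done
c39: I7 writes R1
c40: I8 issues→DIV
c41: I8 reads
c49: I8 exec-done
c50: I8 writes R1

I5 = (22, 23, 27, 28)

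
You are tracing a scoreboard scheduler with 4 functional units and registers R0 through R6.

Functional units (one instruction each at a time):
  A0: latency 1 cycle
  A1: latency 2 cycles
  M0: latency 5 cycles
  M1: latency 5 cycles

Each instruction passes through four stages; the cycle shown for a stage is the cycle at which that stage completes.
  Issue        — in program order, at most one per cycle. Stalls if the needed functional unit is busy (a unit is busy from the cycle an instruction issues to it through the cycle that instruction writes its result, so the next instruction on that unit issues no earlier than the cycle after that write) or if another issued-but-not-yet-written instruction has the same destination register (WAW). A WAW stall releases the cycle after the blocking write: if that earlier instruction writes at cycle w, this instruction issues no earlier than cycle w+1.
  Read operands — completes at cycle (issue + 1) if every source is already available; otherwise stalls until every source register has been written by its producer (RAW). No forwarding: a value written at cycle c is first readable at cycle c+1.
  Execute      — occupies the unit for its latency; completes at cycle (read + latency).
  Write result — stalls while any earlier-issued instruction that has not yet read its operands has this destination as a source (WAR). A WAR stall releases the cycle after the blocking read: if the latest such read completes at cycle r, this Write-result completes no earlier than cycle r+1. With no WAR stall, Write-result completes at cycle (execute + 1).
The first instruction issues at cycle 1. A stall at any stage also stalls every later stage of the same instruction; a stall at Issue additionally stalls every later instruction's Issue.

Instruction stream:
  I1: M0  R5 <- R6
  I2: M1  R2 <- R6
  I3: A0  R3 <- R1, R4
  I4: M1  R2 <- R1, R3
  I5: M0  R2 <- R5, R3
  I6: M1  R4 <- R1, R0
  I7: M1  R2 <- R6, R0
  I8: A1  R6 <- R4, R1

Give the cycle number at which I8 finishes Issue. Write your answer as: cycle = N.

t=1  issue I1 (M0)
t=2  I1 read-ops · issue I2 (M1)
t=3  I2 read-ops · issue I3 (A0)
t=4  I3 read-ops
t=5  I3 finished on A0
t=6  I3→R3
t=7  I1 finished on M0
t=8  I1→R5 · I2 finished on M1
t=9  I2→R2
t=10  issue I4 (M1)
t=11  I4 read-ops
t=16  I4 finished on M1
t=17  I4→R2
t=18  issue I5 (M0)
t=19  I5 read-ops · issue I6 (M1)
t=20  I6 read-ops
t=24  I5 finished on M0
t=25  I5→R2 · I6 finished on M1
t=26  I6→R4
t=27  issue I7 (M1)
t=28  I7 read-ops · issue I8 (A1)
t=29  I8 read-ops
t=31  I8 finished on A1
t=32  I8→R6
t=33  I7 finished on M1
t=34  I7→R2

cycle = 28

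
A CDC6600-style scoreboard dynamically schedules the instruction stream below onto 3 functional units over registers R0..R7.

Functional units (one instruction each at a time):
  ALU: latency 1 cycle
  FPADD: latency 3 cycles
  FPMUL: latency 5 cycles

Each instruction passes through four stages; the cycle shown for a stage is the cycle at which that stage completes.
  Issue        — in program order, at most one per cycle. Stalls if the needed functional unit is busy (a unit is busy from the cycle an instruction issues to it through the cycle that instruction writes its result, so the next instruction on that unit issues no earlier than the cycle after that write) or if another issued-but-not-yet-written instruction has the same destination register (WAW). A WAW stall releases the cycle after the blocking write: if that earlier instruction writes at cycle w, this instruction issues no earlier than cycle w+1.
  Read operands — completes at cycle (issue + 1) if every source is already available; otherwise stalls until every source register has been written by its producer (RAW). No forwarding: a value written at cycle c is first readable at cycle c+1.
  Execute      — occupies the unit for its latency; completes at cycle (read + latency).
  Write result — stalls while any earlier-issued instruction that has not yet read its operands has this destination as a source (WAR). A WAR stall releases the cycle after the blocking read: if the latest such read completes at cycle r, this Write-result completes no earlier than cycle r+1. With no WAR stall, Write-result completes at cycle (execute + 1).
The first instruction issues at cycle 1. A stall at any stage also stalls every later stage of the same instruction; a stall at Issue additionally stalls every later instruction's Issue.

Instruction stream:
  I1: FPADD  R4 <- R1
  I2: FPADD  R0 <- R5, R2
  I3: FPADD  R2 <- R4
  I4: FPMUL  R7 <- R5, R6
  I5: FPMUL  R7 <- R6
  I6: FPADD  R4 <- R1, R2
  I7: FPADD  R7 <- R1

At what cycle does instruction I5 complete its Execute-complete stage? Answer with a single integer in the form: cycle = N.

[I1] 1/2/5/6
[I2] 7/8/11/12  (struct: FPADD busy until I1 writes@6)
[I3] 13/14/17/18  (struct: FPADD busy until I2 writes@12)
[I4] 14/15/20/21
[I5] 22/23/28/29  (struct: FPMUL busy until I4 writes@21)
[I6] 23/24/27/28
[I7] 30/31/34/35  (WAW R7: wait I5 write@29)

cycle = 28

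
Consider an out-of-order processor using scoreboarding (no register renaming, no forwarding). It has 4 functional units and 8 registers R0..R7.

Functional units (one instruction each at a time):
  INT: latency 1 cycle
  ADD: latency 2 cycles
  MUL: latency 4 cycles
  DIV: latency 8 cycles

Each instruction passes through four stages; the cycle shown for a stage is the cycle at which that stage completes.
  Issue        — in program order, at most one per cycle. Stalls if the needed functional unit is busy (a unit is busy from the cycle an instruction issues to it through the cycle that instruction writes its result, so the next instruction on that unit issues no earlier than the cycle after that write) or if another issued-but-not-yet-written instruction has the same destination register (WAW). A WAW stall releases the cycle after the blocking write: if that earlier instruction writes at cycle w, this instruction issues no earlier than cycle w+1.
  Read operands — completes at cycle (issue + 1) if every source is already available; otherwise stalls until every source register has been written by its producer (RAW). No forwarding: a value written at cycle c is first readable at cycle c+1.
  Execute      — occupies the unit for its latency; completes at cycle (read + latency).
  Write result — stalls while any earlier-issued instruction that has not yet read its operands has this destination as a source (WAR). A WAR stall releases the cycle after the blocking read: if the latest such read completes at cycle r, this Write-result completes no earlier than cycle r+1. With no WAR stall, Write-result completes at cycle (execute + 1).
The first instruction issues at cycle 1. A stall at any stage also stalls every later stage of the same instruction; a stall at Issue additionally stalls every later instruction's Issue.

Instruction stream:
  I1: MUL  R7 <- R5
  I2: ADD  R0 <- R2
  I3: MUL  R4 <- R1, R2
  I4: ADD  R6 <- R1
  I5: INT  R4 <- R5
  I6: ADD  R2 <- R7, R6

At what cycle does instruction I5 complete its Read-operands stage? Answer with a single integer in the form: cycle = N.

cycle = 16

[1] I1 issues→MUL
[2] I1 reads; I2 issues→ADD
[3] I2 reads
[5] I2 exec-done
[6] I1 exec-done; I2 writes R0
[7] I1 writes R7
[8] I3 issues→MUL
[9] I3 reads; I4 issues→ADD
[10] I4 reads
[12] I4 exec-done
[13] I3 exec-done; I4 writes R6
[14] I3 writes R4
[15] I5 issues→INT
[16] I5 reads; I6 issues→ADD
[17] I5 exec-done; I6 reads
[18] I5 writes R4
[19] I6 exec-done
[20] I6 writes R2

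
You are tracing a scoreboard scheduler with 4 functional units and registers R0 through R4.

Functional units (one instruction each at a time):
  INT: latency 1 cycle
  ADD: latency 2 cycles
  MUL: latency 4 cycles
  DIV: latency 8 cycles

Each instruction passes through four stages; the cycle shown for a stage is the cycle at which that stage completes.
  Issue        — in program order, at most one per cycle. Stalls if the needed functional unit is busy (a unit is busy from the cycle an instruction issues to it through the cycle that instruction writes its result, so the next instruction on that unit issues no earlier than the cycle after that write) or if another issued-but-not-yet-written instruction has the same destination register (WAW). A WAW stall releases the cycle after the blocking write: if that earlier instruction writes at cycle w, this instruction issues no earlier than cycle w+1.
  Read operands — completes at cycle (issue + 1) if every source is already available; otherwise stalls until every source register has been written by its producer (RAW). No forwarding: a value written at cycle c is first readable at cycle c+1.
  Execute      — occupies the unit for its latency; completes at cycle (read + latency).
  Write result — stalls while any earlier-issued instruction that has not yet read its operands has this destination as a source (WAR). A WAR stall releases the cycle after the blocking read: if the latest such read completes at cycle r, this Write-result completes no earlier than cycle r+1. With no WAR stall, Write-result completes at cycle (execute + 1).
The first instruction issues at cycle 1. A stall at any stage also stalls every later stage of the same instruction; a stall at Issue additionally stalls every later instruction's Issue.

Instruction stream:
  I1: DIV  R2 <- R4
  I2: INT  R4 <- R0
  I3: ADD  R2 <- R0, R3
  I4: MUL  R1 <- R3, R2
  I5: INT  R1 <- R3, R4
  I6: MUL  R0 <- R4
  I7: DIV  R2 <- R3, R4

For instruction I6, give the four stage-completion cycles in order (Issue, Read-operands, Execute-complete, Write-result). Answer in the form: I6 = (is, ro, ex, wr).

I6 = (24, 25, 29, 30)

t=1  I1 dispatched to DIV
t=2  I1 operands ready · I2 dispatched to INT
t=3  I2 operands ready
t=4  I2 complete
t=5  R4←I2
t=10  I1 complete
t=11  R2←I1
t=12  I3 dispatched to ADD
t=13  I3 operands ready · I4 dispatched to MUL
t=15  I3 complete
t=16  R2←I3
t=17  I4 operands ready
t=21  I4 complete
t=22  R1←I4
t=23  I5 dispatched to INT
t=24  I5 operands ready · I6 dispatched to MUL
t=25  I5 complete · I6 operands ready · I7 dispatched to DIV
t=26  R1←I5 · I7 operands ready
t=29  I6 complete
t=30  R0←I6
t=34  I7 complete
t=35  R2←I7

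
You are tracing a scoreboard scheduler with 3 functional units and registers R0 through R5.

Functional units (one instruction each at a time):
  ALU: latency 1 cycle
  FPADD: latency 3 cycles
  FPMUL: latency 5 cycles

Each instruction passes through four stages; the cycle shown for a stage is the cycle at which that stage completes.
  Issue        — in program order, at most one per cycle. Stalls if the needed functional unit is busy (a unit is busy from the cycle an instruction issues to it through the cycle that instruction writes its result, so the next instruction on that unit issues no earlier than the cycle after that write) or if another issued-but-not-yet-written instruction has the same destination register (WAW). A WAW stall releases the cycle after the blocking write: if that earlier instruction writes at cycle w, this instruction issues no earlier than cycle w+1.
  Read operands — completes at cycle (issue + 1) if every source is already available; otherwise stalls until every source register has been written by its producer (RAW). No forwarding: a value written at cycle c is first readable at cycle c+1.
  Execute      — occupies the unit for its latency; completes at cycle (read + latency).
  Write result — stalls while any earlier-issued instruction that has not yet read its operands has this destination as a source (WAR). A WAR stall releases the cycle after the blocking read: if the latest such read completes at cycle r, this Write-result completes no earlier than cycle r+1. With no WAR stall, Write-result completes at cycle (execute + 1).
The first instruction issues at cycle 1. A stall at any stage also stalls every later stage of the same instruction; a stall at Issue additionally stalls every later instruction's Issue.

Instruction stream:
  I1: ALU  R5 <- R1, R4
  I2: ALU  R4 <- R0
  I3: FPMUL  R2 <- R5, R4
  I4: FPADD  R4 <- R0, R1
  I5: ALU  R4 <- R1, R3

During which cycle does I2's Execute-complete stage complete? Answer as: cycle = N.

  I1 | 1 | 2 | 3 | 4
  I2 | 5 | 6 | 7 | 8   struct: ALU busy until I1 writes@4
  I3 | 6 | 9 | 14 | 15   RAW R4: wait I2 write@8
  I4 | 9 | 10 | 13 | 14   WAW R4: wait I2 write@8
  I5 | 15 | 16 | 17 | 18   WAW R4: wait I4 write@14

cycle = 7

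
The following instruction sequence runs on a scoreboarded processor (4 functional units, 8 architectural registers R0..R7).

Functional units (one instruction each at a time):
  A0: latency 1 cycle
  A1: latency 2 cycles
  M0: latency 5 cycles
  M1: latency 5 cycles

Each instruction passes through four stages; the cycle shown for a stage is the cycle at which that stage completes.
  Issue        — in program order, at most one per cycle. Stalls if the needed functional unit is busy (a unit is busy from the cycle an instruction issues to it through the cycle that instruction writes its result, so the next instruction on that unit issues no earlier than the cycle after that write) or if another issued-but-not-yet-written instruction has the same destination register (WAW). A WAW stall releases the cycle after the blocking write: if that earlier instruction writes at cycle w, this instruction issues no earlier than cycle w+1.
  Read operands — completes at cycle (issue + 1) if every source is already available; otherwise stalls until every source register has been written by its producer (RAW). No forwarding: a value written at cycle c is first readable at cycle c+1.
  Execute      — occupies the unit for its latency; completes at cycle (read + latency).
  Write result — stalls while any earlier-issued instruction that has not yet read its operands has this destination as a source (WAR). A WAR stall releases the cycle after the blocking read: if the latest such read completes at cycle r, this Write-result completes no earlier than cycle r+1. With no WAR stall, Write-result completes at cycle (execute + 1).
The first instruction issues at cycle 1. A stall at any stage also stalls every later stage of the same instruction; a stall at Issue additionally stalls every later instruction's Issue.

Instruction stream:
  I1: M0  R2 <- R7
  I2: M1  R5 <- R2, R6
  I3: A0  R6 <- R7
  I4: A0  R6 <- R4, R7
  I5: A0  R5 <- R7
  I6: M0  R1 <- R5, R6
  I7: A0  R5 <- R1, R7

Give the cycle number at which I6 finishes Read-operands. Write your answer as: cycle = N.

[1] I1→M0
[2] I1 RO | I2→M1
[3] I3→A0
[4] I3 RO
[5] I3 EX
[7] I1 EX
[8] I1 WR R2
[9] I2 RO
[10] I3 WR R6
[11] I4→A0
[12] I4 RO
[13] I4 EX
[14] I2 EX | I4 WR R6
[15] I2 WR R5
[16] I5→A0
[17] I5 RO | I6→M0
[18] I5 EX
[19] I5 WR R5
[20] I6 RO | I7→A0
[25] I6 EX
[26] I6 WR R1
[27] I7 RO
[28] I7 EX
[29] I7 WR R5

cycle = 20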